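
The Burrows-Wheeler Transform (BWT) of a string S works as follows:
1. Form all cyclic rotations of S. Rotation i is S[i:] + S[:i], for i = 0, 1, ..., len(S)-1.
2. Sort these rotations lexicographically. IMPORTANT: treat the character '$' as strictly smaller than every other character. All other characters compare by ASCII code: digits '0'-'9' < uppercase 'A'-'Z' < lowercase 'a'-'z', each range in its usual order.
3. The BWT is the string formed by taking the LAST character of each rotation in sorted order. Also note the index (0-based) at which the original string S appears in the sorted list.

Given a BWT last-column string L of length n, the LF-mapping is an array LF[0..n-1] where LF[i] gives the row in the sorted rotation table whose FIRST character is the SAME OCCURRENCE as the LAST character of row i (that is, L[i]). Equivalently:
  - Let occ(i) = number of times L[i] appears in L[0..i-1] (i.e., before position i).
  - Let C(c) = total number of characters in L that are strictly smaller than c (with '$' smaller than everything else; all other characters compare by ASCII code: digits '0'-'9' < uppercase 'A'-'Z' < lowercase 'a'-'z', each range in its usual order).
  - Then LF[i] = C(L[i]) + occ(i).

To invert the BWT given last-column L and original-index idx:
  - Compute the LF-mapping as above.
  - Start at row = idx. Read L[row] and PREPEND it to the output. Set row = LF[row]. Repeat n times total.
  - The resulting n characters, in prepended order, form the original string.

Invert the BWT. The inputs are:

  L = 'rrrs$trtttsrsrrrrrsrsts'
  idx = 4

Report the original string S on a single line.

LF mapping: 1 2 3 12 0 18 4 19 20 21 13 5 14 6 7 8 9 10 15 11 16 22 17
Walk LF starting at row 4, prepending L[row]:
  step 1: row=4, L[4]='$', prepend. Next row=LF[4]=0
  step 2: row=0, L[0]='r', prepend. Next row=LF[0]=1
  step 3: row=1, L[1]='r', prepend. Next row=LF[1]=2
  step 4: row=2, L[2]='r', prepend. Next row=LF[2]=3
  step 5: row=3, L[3]='s', prepend. Next row=LF[3]=12
  step 6: row=12, L[12]='s', prepend. Next row=LF[12]=14
  step 7: row=14, L[14]='r', prepend. Next row=LF[14]=7
  step 8: row=7, L[7]='t', prepend. Next row=LF[7]=19
  step 9: row=19, L[19]='r', prepend. Next row=LF[19]=11
  step 10: row=11, L[11]='r', prepend. Next row=LF[11]=5
  step 11: row=5, L[5]='t', prepend. Next row=LF[5]=18
  step 12: row=18, L[18]='s', prepend. Next row=LF[18]=15
  step 13: row=15, L[15]='r', prepend. Next row=LF[15]=8
  step 14: row=8, L[8]='t', prepend. Next row=LF[8]=20
  step 15: row=20, L[20]='s', prepend. Next row=LF[20]=16
  step 16: row=16, L[16]='r', prepend. Next row=LF[16]=9
  step 17: row=9, L[9]='t', prepend. Next row=LF[9]=21
  step 18: row=21, L[21]='t', prepend. Next row=LF[21]=22
  step 19: row=22, L[22]='s', prepend. Next row=LF[22]=17
  step 20: row=17, L[17]='r', prepend. Next row=LF[17]=10
  step 21: row=10, L[10]='s', prepend. Next row=LF[10]=13
  step 22: row=13, L[13]='r', prepend. Next row=LF[13]=6
  step 23: row=6, L[6]='r', prepend. Next row=LF[6]=4
Reversed output: rrsrsttrstrstrrtrssrrr$

Answer: rrsrsttrstrstrrtrssrrr$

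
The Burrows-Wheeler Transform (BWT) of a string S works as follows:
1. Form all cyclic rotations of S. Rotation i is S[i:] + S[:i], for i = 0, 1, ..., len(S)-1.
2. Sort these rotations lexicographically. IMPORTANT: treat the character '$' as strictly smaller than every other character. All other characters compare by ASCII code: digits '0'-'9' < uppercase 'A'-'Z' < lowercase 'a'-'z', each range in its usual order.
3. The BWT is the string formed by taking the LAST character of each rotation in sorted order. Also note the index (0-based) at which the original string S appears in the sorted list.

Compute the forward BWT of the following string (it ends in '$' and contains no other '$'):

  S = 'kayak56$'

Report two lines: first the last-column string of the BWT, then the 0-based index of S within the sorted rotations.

All 8 rotations (rotation i = S[i:]+S[:i]):
  rot[0] = kayak56$
  rot[1] = ayak56$k
  rot[2] = yak56$ka
  rot[3] = ak56$kay
  rot[4] = k56$kaya
  rot[5] = 56$kayak
  rot[6] = 6$kayak5
  rot[7] = $kayak56
Sorted (with $ < everything):
  sorted[0] = $kayak56  (last char: '6')
  sorted[1] = 56$kayak  (last char: 'k')
  sorted[2] = 6$kayak5  (last char: '5')
  sorted[3] = ak56$kay  (last char: 'y')
  sorted[4] = ayak56$k  (last char: 'k')
  sorted[5] = k56$kaya  (last char: 'a')
  sorted[6] = kayak56$  (last char: '$')
  sorted[7] = yak56$ka  (last char: 'a')
Last column: 6k5yka$a
Original string S is at sorted index 6

Answer: 6k5yka$a
6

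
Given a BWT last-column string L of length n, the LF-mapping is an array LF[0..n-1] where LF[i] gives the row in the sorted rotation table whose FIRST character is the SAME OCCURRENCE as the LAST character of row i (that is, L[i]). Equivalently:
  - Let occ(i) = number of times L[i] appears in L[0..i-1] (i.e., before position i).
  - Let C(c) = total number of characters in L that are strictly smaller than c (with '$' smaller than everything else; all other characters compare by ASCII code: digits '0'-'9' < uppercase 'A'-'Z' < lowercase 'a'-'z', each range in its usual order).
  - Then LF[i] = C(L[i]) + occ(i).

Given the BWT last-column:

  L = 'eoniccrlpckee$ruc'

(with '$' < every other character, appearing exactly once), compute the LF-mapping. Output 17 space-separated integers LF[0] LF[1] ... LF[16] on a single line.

Char counts: '$':1, 'c':4, 'e':3, 'i':1, 'k':1, 'l':1, 'n':1, 'o':1, 'p':1, 'r':2, 'u':1
C (first-col start): C('$')=0, C('c')=1, C('e')=5, C('i')=8, C('k')=9, C('l')=10, C('n')=11, C('o')=12, C('p')=13, C('r')=14, C('u')=16
L[0]='e': occ=0, LF[0]=C('e')+0=5+0=5
L[1]='o': occ=0, LF[1]=C('o')+0=12+0=12
L[2]='n': occ=0, LF[2]=C('n')+0=11+0=11
L[3]='i': occ=0, LF[3]=C('i')+0=8+0=8
L[4]='c': occ=0, LF[4]=C('c')+0=1+0=1
L[5]='c': occ=1, LF[5]=C('c')+1=1+1=2
L[6]='r': occ=0, LF[6]=C('r')+0=14+0=14
L[7]='l': occ=0, LF[7]=C('l')+0=10+0=10
L[8]='p': occ=0, LF[8]=C('p')+0=13+0=13
L[9]='c': occ=2, LF[9]=C('c')+2=1+2=3
L[10]='k': occ=0, LF[10]=C('k')+0=9+0=9
L[11]='e': occ=1, LF[11]=C('e')+1=5+1=6
L[12]='e': occ=2, LF[12]=C('e')+2=5+2=7
L[13]='$': occ=0, LF[13]=C('$')+0=0+0=0
L[14]='r': occ=1, LF[14]=C('r')+1=14+1=15
L[15]='u': occ=0, LF[15]=C('u')+0=16+0=16
L[16]='c': occ=3, LF[16]=C('c')+3=1+3=4

Answer: 5 12 11 8 1 2 14 10 13 3 9 6 7 0 15 16 4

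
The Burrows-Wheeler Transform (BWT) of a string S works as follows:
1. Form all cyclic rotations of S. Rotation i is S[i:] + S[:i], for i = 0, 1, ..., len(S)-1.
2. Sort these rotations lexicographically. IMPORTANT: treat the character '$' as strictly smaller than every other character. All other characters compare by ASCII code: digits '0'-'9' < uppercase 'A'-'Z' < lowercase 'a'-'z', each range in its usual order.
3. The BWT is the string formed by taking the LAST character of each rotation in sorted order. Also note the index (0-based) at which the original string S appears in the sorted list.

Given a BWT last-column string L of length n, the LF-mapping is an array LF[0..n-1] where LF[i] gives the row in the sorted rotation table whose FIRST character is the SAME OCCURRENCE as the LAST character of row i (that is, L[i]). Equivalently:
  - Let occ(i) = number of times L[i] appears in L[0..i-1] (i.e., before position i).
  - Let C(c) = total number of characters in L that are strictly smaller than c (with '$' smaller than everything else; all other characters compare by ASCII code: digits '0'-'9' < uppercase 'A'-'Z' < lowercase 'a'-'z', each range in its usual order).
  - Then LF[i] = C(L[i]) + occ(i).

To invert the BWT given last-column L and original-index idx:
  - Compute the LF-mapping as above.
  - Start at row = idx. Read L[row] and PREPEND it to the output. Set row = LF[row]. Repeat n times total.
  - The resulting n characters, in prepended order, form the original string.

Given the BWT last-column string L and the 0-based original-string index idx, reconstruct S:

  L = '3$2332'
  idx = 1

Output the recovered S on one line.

Answer: 22333$

Derivation:
LF mapping: 3 0 1 4 5 2
Walk LF starting at row 1, prepending L[row]:
  step 1: row=1, L[1]='$', prepend. Next row=LF[1]=0
  step 2: row=0, L[0]='3', prepend. Next row=LF[0]=3
  step 3: row=3, L[3]='3', prepend. Next row=LF[3]=4
  step 4: row=4, L[4]='3', prepend. Next row=LF[4]=5
  step 5: row=5, L[5]='2', prepend. Next row=LF[5]=2
  step 6: row=2, L[2]='2', prepend. Next row=LF[2]=1
Reversed output: 22333$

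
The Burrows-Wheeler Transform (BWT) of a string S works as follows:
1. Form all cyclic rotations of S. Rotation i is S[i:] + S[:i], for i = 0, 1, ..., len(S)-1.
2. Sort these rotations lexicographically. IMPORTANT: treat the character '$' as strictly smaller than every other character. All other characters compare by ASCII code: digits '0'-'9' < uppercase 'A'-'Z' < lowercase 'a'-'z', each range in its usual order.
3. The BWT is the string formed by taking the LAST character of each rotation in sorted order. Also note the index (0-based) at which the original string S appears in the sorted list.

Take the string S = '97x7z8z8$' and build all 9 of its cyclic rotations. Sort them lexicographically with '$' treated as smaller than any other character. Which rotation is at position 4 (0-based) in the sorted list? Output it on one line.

All 9 rotations (rotation i = S[i:]+S[:i]):
  rot[0] = 97x7z8z8$
  rot[1] = 7x7z8z8$9
  rot[2] = x7z8z8$97
  rot[3] = 7z8z8$97x
  rot[4] = z8z8$97x7
  rot[5] = 8z8$97x7z
  rot[6] = z8$97x7z8
  rot[7] = 8$97x7z8z
  rot[8] = $97x7z8z8
Sorted (with $ < everything):
  sorted[0] = $97x7z8z8
  sorted[1] = 7x7z8z8$9
  sorted[2] = 7z8z8$97x
  sorted[3] = 8$97x7z8z
  sorted[4] = 8z8$97x7z
  sorted[5] = 97x7z8z8$
  sorted[6] = x7z8z8$97
  sorted[7] = z8$97x7z8
  sorted[8] = z8z8$97x7
sorted[4] = 8z8$97x7z

Answer: 8z8$97x7z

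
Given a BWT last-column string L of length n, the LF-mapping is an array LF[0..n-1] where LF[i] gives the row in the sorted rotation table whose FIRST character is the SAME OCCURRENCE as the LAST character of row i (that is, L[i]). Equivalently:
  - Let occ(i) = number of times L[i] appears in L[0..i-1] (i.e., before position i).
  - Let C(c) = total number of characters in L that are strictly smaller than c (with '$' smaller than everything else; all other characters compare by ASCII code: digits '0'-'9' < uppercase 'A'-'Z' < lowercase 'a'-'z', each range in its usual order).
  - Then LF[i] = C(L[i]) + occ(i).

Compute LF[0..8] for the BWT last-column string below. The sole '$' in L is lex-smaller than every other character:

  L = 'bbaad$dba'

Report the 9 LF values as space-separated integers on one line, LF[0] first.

Char counts: '$':1, 'a':3, 'b':3, 'd':2
C (first-col start): C('$')=0, C('a')=1, C('b')=4, C('d')=7
L[0]='b': occ=0, LF[0]=C('b')+0=4+0=4
L[1]='b': occ=1, LF[1]=C('b')+1=4+1=5
L[2]='a': occ=0, LF[2]=C('a')+0=1+0=1
L[3]='a': occ=1, LF[3]=C('a')+1=1+1=2
L[4]='d': occ=0, LF[4]=C('d')+0=7+0=7
L[5]='$': occ=0, LF[5]=C('$')+0=0+0=0
L[6]='d': occ=1, LF[6]=C('d')+1=7+1=8
L[7]='b': occ=2, LF[7]=C('b')+2=4+2=6
L[8]='a': occ=2, LF[8]=C('a')+2=1+2=3

Answer: 4 5 1 2 7 0 8 6 3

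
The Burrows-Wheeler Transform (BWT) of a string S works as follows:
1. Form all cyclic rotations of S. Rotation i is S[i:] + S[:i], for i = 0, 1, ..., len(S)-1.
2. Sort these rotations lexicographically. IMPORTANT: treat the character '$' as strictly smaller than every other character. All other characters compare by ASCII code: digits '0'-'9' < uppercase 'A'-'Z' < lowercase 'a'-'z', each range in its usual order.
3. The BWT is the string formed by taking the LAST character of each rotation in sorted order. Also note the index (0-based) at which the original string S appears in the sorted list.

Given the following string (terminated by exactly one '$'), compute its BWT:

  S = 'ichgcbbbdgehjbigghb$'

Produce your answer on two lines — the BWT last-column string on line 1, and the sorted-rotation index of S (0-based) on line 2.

Answer: bhcbbjgibghdiggce$bh
17

Derivation:
All 20 rotations (rotation i = S[i:]+S[:i]):
  rot[0] = ichgcbbbdgehjbigghb$
  rot[1] = chgcbbbdgehjbigghb$i
  rot[2] = hgcbbbdgehjbigghb$ic
  rot[3] = gcbbbdgehjbigghb$ich
  rot[4] = cbbbdgehjbigghb$ichg
  rot[5] = bbbdgehjbigghb$ichgc
  rot[6] = bbdgehjbigghb$ichgcb
  rot[7] = bdgehjbigghb$ichgcbb
  rot[8] = dgehjbigghb$ichgcbbb
  rot[9] = gehjbigghb$ichgcbbbd
  rot[10] = ehjbigghb$ichgcbbbdg
  rot[11] = hjbigghb$ichgcbbbdge
  rot[12] = jbigghb$ichgcbbbdgeh
  rot[13] = bigghb$ichgcbbbdgehj
  rot[14] = igghb$ichgcbbbdgehjb
  rot[15] = gghb$ichgcbbbdgehjbi
  rot[16] = ghb$ichgcbbbdgehjbig
  rot[17] = hb$ichgcbbbdgehjbigg
  rot[18] = b$ichgcbbbdgehjbiggh
  rot[19] = $ichgcbbbdgehjbigghb
Sorted (with $ < everything):
  sorted[0] = $ichgcbbbdgehjbigghb  (last char: 'b')
  sorted[1] = b$ichgcbbbdgehjbiggh  (last char: 'h')
  sorted[2] = bbbdgehjbigghb$ichgc  (last char: 'c')
  sorted[3] = bbdgehjbigghb$ichgcb  (last char: 'b')
  sorted[4] = bdgehjbigghb$ichgcbb  (last char: 'b')
  sorted[5] = bigghb$ichgcbbbdgehj  (last char: 'j')
  sorted[6] = cbbbdgehjbigghb$ichg  (last char: 'g')
  sorted[7] = chgcbbbdgehjbigghb$i  (last char: 'i')
  sorted[8] = dgehjbigghb$ichgcbbb  (last char: 'b')
  sorted[9] = ehjbigghb$ichgcbbbdg  (last char: 'g')
  sorted[10] = gcbbbdgehjbigghb$ich  (last char: 'h')
  sorted[11] = gehjbigghb$ichgcbbbd  (last char: 'd')
  sorted[12] = gghb$ichgcbbbdgehjbi  (last char: 'i')
  sorted[13] = ghb$ichgcbbbdgehjbig  (last char: 'g')
  sorted[14] = hb$ichgcbbbdgehjbigg  (last char: 'g')
  sorted[15] = hgcbbbdgehjbigghb$ic  (last char: 'c')
  sorted[16] = hjbigghb$ichgcbbbdge  (last char: 'e')
  sorted[17] = ichgcbbbdgehjbigghb$  (last char: '$')
  sorted[18] = igghb$ichgcbbbdgehjb  (last char: 'b')
  sorted[19] = jbigghb$ichgcbbbdgeh  (last char: 'h')
Last column: bhcbbjgibghdiggce$bh
Original string S is at sorted index 17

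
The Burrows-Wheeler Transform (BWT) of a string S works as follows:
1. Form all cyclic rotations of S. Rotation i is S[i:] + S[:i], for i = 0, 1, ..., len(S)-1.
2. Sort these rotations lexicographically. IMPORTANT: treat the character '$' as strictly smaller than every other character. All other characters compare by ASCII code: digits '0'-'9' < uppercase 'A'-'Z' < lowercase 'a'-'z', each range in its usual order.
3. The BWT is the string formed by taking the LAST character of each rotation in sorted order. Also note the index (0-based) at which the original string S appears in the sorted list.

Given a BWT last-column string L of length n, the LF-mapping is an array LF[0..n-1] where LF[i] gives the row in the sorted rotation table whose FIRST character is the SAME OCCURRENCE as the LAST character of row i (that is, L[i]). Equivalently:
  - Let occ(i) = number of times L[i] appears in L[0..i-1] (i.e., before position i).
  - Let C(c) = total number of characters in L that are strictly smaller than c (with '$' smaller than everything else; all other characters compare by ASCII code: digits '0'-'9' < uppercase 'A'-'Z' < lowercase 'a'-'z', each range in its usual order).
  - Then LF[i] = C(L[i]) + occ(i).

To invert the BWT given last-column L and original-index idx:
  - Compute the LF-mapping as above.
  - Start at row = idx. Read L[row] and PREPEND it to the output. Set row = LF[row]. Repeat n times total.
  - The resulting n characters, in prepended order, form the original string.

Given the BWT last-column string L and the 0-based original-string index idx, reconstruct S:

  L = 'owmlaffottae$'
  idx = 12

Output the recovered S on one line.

LF mapping: 8 12 7 6 1 4 5 9 10 11 2 3 0
Walk LF starting at row 12, prepending L[row]:
  step 1: row=12, L[12]='$', prepend. Next row=LF[12]=0
  step 2: row=0, L[0]='o', prepend. Next row=LF[0]=8
  step 3: row=8, L[8]='t', prepend. Next row=LF[8]=10
  step 4: row=10, L[10]='a', prepend. Next row=LF[10]=2
  step 5: row=2, L[2]='m', prepend. Next row=LF[2]=7
  step 6: row=7, L[7]='o', prepend. Next row=LF[7]=9
  step 7: row=9, L[9]='t', prepend. Next row=LF[9]=11
  step 8: row=11, L[11]='e', prepend. Next row=LF[11]=3
  step 9: row=3, L[3]='l', prepend. Next row=LF[3]=6
  step 10: row=6, L[6]='f', prepend. Next row=LF[6]=5
  step 11: row=5, L[5]='f', prepend. Next row=LF[5]=4
  step 12: row=4, L[4]='a', prepend. Next row=LF[4]=1
  step 13: row=1, L[1]='w', prepend. Next row=LF[1]=12
Reversed output: waffletomato$

Answer: waffletomato$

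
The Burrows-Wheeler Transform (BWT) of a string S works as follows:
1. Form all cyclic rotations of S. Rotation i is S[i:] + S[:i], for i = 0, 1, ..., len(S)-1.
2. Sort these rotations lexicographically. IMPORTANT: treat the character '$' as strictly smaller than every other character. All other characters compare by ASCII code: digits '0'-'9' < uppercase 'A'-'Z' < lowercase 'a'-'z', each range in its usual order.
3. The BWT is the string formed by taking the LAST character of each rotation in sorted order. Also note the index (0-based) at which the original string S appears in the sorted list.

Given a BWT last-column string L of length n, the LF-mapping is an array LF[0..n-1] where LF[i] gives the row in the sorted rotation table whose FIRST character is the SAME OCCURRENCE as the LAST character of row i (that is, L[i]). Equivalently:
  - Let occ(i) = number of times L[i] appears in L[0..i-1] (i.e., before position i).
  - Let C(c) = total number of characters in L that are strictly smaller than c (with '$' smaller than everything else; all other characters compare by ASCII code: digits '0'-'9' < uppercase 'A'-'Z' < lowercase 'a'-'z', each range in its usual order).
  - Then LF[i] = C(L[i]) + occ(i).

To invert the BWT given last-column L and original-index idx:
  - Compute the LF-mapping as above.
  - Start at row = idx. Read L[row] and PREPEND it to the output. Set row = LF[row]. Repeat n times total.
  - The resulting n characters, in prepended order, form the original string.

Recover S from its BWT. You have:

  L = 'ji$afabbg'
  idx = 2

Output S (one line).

LF mapping: 8 7 0 1 5 2 3 4 6
Walk LF starting at row 2, prepending L[row]:
  step 1: row=2, L[2]='$', prepend. Next row=LF[2]=0
  step 2: row=0, L[0]='j', prepend. Next row=LF[0]=8
  step 3: row=8, L[8]='g', prepend. Next row=LF[8]=6
  step 4: row=6, L[6]='b', prepend. Next row=LF[6]=3
  step 5: row=3, L[3]='a', prepend. Next row=LF[3]=1
  step 6: row=1, L[1]='i', prepend. Next row=LF[1]=7
  step 7: row=7, L[7]='b', prepend. Next row=LF[7]=4
  step 8: row=4, L[4]='f', prepend. Next row=LF[4]=5
  step 9: row=5, L[5]='a', prepend. Next row=LF[5]=2
Reversed output: afbiabgj$

Answer: afbiabgj$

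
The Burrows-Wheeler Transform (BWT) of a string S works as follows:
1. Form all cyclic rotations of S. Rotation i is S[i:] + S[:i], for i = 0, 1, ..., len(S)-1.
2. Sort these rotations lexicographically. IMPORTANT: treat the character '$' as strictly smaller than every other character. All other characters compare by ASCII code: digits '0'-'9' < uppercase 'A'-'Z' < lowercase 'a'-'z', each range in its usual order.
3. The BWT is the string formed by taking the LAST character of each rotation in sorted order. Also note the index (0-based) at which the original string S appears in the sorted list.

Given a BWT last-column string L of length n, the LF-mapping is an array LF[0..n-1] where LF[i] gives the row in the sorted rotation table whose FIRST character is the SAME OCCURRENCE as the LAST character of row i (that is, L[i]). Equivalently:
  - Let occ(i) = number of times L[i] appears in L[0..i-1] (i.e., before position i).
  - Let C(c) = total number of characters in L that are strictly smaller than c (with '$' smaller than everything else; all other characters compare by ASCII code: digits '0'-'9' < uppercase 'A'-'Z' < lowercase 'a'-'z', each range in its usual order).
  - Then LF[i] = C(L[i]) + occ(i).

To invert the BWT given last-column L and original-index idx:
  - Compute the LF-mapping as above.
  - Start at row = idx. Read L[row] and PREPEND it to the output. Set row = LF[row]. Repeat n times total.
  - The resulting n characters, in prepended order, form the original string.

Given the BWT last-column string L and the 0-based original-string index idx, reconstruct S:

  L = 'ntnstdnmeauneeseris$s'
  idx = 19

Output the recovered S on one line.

LF mapping: 9 18 10 14 19 2 11 8 3 1 20 12 4 5 15 6 13 7 16 0 17
Walk LF starting at row 19, prepending L[row]:
  step 1: row=19, L[19]='$', prepend. Next row=LF[19]=0
  step 2: row=0, L[0]='n', prepend. Next row=LF[0]=9
  step 3: row=9, L[9]='a', prepend. Next row=LF[9]=1
  step 4: row=1, L[1]='t', prepend. Next row=LF[1]=18
  step 5: row=18, L[18]='s', prepend. Next row=LF[18]=16
  step 6: row=16, L[16]='r', prepend. Next row=LF[16]=13
  step 7: row=13, L[13]='e', prepend. Next row=LF[13]=5
  step 8: row=5, L[5]='d', prepend. Next row=LF[5]=2
  step 9: row=2, L[2]='n', prepend. Next row=LF[2]=10
  step 10: row=10, L[10]='u', prepend. Next row=LF[10]=20
  step 11: row=20, L[20]='s', prepend. Next row=LF[20]=17
  step 12: row=17, L[17]='i', prepend. Next row=LF[17]=7
  step 13: row=7, L[7]='m', prepend. Next row=LF[7]=8
  step 14: row=8, L[8]='e', prepend. Next row=LF[8]=3
  step 15: row=3, L[3]='s', prepend. Next row=LF[3]=14
  step 16: row=14, L[14]='s', prepend. Next row=LF[14]=15
  step 17: row=15, L[15]='e', prepend. Next row=LF[15]=6
  step 18: row=6, L[6]='n', prepend. Next row=LF[6]=11
  step 19: row=11, L[11]='n', prepend. Next row=LF[11]=12
  step 20: row=12, L[12]='e', prepend. Next row=LF[12]=4
  step 21: row=4, L[4]='t', prepend. Next row=LF[4]=19
Reversed output: tennessemisunderstan$

Answer: tennessemisunderstan$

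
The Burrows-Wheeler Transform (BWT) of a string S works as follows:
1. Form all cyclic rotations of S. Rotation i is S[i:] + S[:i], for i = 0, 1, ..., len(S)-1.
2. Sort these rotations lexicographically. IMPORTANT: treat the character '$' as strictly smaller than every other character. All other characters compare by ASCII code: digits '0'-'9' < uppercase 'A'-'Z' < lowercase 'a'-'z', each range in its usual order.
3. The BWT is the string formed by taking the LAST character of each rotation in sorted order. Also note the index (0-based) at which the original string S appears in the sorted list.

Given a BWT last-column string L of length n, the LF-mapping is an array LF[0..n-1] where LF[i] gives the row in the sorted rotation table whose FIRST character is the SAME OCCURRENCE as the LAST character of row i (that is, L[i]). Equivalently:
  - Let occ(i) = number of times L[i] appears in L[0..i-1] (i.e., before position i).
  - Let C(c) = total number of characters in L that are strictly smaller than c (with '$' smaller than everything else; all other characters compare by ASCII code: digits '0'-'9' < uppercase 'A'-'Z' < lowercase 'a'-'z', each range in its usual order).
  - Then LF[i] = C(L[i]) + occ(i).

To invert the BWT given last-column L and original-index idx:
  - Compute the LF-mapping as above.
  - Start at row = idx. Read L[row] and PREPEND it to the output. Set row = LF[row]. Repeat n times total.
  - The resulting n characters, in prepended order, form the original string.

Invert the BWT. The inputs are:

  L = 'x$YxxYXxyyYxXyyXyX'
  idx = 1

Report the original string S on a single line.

Answer: XYYXxxYxXyyyxXyyx$

Derivation:
LF mapping: 8 0 5 9 10 6 1 11 13 14 7 12 2 15 16 3 17 4
Walk LF starting at row 1, prepending L[row]:
  step 1: row=1, L[1]='$', prepend. Next row=LF[1]=0
  step 2: row=0, L[0]='x', prepend. Next row=LF[0]=8
  step 3: row=8, L[8]='y', prepend. Next row=LF[8]=13
  step 4: row=13, L[13]='y', prepend. Next row=LF[13]=15
  step 5: row=15, L[15]='X', prepend. Next row=LF[15]=3
  step 6: row=3, L[3]='x', prepend. Next row=LF[3]=9
  step 7: row=9, L[9]='y', prepend. Next row=LF[9]=14
  step 8: row=14, L[14]='y', prepend. Next row=LF[14]=16
  step 9: row=16, L[16]='y', prepend. Next row=LF[16]=17
  step 10: row=17, L[17]='X', prepend. Next row=LF[17]=4
  step 11: row=4, L[4]='x', prepend. Next row=LF[4]=10
  step 12: row=10, L[10]='Y', prepend. Next row=LF[10]=7
  step 13: row=7, L[7]='x', prepend. Next row=LF[7]=11
  step 14: row=11, L[11]='x', prepend. Next row=LF[11]=12
  step 15: row=12, L[12]='X', prepend. Next row=LF[12]=2
  step 16: row=2, L[2]='Y', prepend. Next row=LF[2]=5
  step 17: row=5, L[5]='Y', prepend. Next row=LF[5]=6
  step 18: row=6, L[6]='X', prepend. Next row=LF[6]=1
Reversed output: XYYXxxYxXyyyxXyyx$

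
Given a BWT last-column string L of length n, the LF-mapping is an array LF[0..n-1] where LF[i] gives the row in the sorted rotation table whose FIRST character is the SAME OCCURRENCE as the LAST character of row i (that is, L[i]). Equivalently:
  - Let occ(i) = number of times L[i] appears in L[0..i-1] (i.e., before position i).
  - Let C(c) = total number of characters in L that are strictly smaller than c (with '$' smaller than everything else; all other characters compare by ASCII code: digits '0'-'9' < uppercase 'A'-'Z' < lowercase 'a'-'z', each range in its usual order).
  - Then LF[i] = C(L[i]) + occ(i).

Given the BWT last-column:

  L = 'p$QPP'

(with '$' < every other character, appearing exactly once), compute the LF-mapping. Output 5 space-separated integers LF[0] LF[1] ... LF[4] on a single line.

Answer: 4 0 3 1 2

Derivation:
Char counts: '$':1, 'P':2, 'Q':1, 'p':1
C (first-col start): C('$')=0, C('P')=1, C('Q')=3, C('p')=4
L[0]='p': occ=0, LF[0]=C('p')+0=4+0=4
L[1]='$': occ=0, LF[1]=C('$')+0=0+0=0
L[2]='Q': occ=0, LF[2]=C('Q')+0=3+0=3
L[3]='P': occ=0, LF[3]=C('P')+0=1+0=1
L[4]='P': occ=1, LF[4]=C('P')+1=1+1=2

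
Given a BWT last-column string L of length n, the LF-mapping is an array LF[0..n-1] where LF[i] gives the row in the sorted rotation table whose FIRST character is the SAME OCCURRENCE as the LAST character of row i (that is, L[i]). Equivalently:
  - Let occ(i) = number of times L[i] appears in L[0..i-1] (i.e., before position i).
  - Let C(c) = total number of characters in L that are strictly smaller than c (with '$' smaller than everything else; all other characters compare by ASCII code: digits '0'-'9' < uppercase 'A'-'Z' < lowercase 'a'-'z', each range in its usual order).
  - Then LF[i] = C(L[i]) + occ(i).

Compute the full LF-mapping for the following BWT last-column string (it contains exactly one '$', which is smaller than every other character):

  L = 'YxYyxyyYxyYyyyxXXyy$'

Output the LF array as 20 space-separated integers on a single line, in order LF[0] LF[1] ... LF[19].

Char counts: '$':1, 'X':2, 'Y':4, 'x':4, 'y':9
C (first-col start): C('$')=0, C('X')=1, C('Y')=3, C('x')=7, C('y')=11
L[0]='Y': occ=0, LF[0]=C('Y')+0=3+0=3
L[1]='x': occ=0, LF[1]=C('x')+0=7+0=7
L[2]='Y': occ=1, LF[2]=C('Y')+1=3+1=4
L[3]='y': occ=0, LF[3]=C('y')+0=11+0=11
L[4]='x': occ=1, LF[4]=C('x')+1=7+1=8
L[5]='y': occ=1, LF[5]=C('y')+1=11+1=12
L[6]='y': occ=2, LF[6]=C('y')+2=11+2=13
L[7]='Y': occ=2, LF[7]=C('Y')+2=3+2=5
L[8]='x': occ=2, LF[8]=C('x')+2=7+2=9
L[9]='y': occ=3, LF[9]=C('y')+3=11+3=14
L[10]='Y': occ=3, LF[10]=C('Y')+3=3+3=6
L[11]='y': occ=4, LF[11]=C('y')+4=11+4=15
L[12]='y': occ=5, LF[12]=C('y')+5=11+5=16
L[13]='y': occ=6, LF[13]=C('y')+6=11+6=17
L[14]='x': occ=3, LF[14]=C('x')+3=7+3=10
L[15]='X': occ=0, LF[15]=C('X')+0=1+0=1
L[16]='X': occ=1, LF[16]=C('X')+1=1+1=2
L[17]='y': occ=7, LF[17]=C('y')+7=11+7=18
L[18]='y': occ=8, LF[18]=C('y')+8=11+8=19
L[19]='$': occ=0, LF[19]=C('$')+0=0+0=0

Answer: 3 7 4 11 8 12 13 5 9 14 6 15 16 17 10 1 2 18 19 0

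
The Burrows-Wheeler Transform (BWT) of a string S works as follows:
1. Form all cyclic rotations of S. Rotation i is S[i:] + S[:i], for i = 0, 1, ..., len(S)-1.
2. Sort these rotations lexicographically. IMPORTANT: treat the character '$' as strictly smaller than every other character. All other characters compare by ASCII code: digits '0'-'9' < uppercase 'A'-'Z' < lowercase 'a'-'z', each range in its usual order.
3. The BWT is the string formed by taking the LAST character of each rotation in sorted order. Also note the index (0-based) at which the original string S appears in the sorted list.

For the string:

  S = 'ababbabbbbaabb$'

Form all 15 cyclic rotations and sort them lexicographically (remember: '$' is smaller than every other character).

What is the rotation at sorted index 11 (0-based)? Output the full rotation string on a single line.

Answer: bbaabb$ababbabb

Derivation:
All 15 rotations (rotation i = S[i:]+S[:i]):
  rot[0] = ababbabbbbaabb$
  rot[1] = babbabbbbaabb$a
  rot[2] = abbabbbbaabb$ab
  rot[3] = bbabbbbaabb$aba
  rot[4] = babbbbaabb$abab
  rot[5] = abbbbaabb$ababb
  rot[6] = bbbbaabb$ababba
  rot[7] = bbbaabb$ababbab
  rot[8] = bbaabb$ababbabb
  rot[9] = baabb$ababbabbb
  rot[10] = aabb$ababbabbbb
  rot[11] = abb$ababbabbbba
  rot[12] = bb$ababbabbbbaa
  rot[13] = b$ababbabbbbaab
  rot[14] = $ababbabbbbaabb
Sorted (with $ < everything):
  sorted[0] = $ababbabbbbaabb
  sorted[1] = aabb$ababbabbbb
  sorted[2] = ababbabbbbaabb$
  sorted[3] = abb$ababbabbbba
  sorted[4] = abbabbbbaabb$ab
  sorted[5] = abbbbaabb$ababb
  sorted[6] = b$ababbabbbbaab
  sorted[7] = baabb$ababbabbb
  sorted[8] = babbabbbbaabb$a
  sorted[9] = babbbbaabb$abab
  sorted[10] = bb$ababbabbbbaa
  sorted[11] = bbaabb$ababbabb
  sorted[12] = bbabbbbaabb$aba
  sorted[13] = bbbaabb$ababbab
  sorted[14] = bbbbaabb$ababba
sorted[11] = bbaabb$ababbabb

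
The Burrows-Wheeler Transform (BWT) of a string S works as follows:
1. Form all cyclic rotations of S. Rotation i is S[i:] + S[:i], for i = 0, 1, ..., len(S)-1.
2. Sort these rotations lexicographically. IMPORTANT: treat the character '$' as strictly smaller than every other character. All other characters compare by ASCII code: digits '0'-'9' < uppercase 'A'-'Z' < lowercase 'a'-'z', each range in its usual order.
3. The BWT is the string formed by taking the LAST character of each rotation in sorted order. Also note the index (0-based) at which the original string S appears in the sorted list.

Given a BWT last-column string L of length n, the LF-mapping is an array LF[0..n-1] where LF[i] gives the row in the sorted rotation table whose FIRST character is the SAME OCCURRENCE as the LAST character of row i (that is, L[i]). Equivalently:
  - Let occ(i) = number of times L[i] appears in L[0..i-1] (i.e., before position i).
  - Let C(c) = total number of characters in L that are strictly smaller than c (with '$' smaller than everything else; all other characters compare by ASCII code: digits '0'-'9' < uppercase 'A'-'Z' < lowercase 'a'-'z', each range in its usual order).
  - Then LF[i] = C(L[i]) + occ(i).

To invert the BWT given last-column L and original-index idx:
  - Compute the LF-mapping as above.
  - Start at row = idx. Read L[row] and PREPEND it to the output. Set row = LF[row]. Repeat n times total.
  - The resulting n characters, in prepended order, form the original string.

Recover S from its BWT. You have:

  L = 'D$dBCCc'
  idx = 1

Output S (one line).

Answer: BCcdCD$

Derivation:
LF mapping: 4 0 6 1 2 3 5
Walk LF starting at row 1, prepending L[row]:
  step 1: row=1, L[1]='$', prepend. Next row=LF[1]=0
  step 2: row=0, L[0]='D', prepend. Next row=LF[0]=4
  step 3: row=4, L[4]='C', prepend. Next row=LF[4]=2
  step 4: row=2, L[2]='d', prepend. Next row=LF[2]=6
  step 5: row=6, L[6]='c', prepend. Next row=LF[6]=5
  step 6: row=5, L[5]='C', prepend. Next row=LF[5]=3
  step 7: row=3, L[3]='B', prepend. Next row=LF[3]=1
Reversed output: BCcdCD$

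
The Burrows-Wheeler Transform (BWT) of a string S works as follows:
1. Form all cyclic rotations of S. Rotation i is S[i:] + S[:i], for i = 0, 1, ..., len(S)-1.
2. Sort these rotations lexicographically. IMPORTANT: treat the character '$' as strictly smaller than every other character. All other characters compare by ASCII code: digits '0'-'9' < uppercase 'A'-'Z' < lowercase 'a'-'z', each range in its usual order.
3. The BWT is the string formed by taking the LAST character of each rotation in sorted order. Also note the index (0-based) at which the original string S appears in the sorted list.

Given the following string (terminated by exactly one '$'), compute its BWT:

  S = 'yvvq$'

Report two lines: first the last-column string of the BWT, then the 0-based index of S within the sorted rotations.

All 5 rotations (rotation i = S[i:]+S[:i]):
  rot[0] = yvvq$
  rot[1] = vvq$y
  rot[2] = vq$yv
  rot[3] = q$yvv
  rot[4] = $yvvq
Sorted (with $ < everything):
  sorted[0] = $yvvq  (last char: 'q')
  sorted[1] = q$yvv  (last char: 'v')
  sorted[2] = vq$yv  (last char: 'v')
  sorted[3] = vvq$y  (last char: 'y')
  sorted[4] = yvvq$  (last char: '$')
Last column: qvvy$
Original string S is at sorted index 4

Answer: qvvy$
4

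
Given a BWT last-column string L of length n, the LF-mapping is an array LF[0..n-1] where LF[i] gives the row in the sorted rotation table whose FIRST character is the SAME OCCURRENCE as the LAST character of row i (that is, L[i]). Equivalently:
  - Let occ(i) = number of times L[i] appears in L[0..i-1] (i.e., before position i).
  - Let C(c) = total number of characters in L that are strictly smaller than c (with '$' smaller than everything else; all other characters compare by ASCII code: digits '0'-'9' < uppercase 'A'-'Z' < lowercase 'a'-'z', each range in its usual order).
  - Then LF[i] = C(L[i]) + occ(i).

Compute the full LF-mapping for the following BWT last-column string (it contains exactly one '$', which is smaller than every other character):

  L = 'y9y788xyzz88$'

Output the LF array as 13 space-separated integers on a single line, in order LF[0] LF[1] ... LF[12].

Answer: 8 6 9 1 2 3 7 10 11 12 4 5 0

Derivation:
Char counts: '$':1, '7':1, '8':4, '9':1, 'x':1, 'y':3, 'z':2
C (first-col start): C('$')=0, C('7')=1, C('8')=2, C('9')=6, C('x')=7, C('y')=8, C('z')=11
L[0]='y': occ=0, LF[0]=C('y')+0=8+0=8
L[1]='9': occ=0, LF[1]=C('9')+0=6+0=6
L[2]='y': occ=1, LF[2]=C('y')+1=8+1=9
L[3]='7': occ=0, LF[3]=C('7')+0=1+0=1
L[4]='8': occ=0, LF[4]=C('8')+0=2+0=2
L[5]='8': occ=1, LF[5]=C('8')+1=2+1=3
L[6]='x': occ=0, LF[6]=C('x')+0=7+0=7
L[7]='y': occ=2, LF[7]=C('y')+2=8+2=10
L[8]='z': occ=0, LF[8]=C('z')+0=11+0=11
L[9]='z': occ=1, LF[9]=C('z')+1=11+1=12
L[10]='8': occ=2, LF[10]=C('8')+2=2+2=4
L[11]='8': occ=3, LF[11]=C('8')+3=2+3=5
L[12]='$': occ=0, LF[12]=C('$')+0=0+0=0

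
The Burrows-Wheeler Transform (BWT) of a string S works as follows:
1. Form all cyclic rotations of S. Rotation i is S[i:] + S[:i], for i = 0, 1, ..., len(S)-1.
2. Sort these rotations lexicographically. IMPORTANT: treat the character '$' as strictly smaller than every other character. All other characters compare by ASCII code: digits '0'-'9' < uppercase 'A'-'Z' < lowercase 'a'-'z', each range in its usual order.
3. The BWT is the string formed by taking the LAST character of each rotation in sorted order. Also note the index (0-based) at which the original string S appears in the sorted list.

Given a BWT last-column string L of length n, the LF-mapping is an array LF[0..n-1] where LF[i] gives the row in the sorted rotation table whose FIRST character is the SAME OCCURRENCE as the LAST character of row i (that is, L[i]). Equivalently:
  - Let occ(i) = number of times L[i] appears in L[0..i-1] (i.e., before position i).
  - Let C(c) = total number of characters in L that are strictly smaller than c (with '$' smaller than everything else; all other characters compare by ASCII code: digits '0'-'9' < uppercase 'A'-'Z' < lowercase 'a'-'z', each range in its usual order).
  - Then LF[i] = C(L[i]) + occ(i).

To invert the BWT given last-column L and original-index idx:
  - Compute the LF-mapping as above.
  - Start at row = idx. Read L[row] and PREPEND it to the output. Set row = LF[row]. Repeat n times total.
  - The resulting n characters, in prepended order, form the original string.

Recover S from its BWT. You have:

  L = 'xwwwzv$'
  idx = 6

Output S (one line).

LF mapping: 5 2 3 4 6 1 0
Walk LF starting at row 6, prepending L[row]:
  step 1: row=6, L[6]='$', prepend. Next row=LF[6]=0
  step 2: row=0, L[0]='x', prepend. Next row=LF[0]=5
  step 3: row=5, L[5]='v', prepend. Next row=LF[5]=1
  step 4: row=1, L[1]='w', prepend. Next row=LF[1]=2
  step 5: row=2, L[2]='w', prepend. Next row=LF[2]=3
  step 6: row=3, L[3]='w', prepend. Next row=LF[3]=4
  step 7: row=4, L[4]='z', prepend. Next row=LF[4]=6
Reversed output: zwwwvx$

Answer: zwwwvx$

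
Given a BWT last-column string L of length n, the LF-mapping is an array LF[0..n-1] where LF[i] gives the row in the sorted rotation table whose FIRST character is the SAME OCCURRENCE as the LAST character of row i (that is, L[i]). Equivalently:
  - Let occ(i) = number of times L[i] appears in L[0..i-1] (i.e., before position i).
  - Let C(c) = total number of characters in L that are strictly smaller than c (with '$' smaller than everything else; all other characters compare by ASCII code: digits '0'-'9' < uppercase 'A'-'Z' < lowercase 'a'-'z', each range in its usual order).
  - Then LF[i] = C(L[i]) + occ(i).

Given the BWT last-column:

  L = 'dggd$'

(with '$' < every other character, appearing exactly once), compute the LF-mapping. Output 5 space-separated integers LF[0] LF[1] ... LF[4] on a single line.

Char counts: '$':1, 'd':2, 'g':2
C (first-col start): C('$')=0, C('d')=1, C('g')=3
L[0]='d': occ=0, LF[0]=C('d')+0=1+0=1
L[1]='g': occ=0, LF[1]=C('g')+0=3+0=3
L[2]='g': occ=1, LF[2]=C('g')+1=3+1=4
L[3]='d': occ=1, LF[3]=C('d')+1=1+1=2
L[4]='$': occ=0, LF[4]=C('$')+0=0+0=0

Answer: 1 3 4 2 0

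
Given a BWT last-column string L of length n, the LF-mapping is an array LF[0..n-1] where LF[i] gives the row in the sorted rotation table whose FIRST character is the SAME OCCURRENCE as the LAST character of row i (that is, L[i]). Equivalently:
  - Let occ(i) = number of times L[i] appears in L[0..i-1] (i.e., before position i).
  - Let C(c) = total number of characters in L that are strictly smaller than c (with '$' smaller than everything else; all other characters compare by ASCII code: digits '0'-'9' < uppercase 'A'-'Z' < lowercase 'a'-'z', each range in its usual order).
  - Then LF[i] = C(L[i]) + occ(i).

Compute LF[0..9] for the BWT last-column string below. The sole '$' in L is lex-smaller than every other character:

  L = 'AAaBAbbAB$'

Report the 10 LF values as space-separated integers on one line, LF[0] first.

Char counts: '$':1, 'A':4, 'B':2, 'a':1, 'b':2
C (first-col start): C('$')=0, C('A')=1, C('B')=5, C('a')=7, C('b')=8
L[0]='A': occ=0, LF[0]=C('A')+0=1+0=1
L[1]='A': occ=1, LF[1]=C('A')+1=1+1=2
L[2]='a': occ=0, LF[2]=C('a')+0=7+0=7
L[3]='B': occ=0, LF[3]=C('B')+0=5+0=5
L[4]='A': occ=2, LF[4]=C('A')+2=1+2=3
L[5]='b': occ=0, LF[5]=C('b')+0=8+0=8
L[6]='b': occ=1, LF[6]=C('b')+1=8+1=9
L[7]='A': occ=3, LF[7]=C('A')+3=1+3=4
L[8]='B': occ=1, LF[8]=C('B')+1=5+1=6
L[9]='$': occ=0, LF[9]=C('$')+0=0+0=0

Answer: 1 2 7 5 3 8 9 4 6 0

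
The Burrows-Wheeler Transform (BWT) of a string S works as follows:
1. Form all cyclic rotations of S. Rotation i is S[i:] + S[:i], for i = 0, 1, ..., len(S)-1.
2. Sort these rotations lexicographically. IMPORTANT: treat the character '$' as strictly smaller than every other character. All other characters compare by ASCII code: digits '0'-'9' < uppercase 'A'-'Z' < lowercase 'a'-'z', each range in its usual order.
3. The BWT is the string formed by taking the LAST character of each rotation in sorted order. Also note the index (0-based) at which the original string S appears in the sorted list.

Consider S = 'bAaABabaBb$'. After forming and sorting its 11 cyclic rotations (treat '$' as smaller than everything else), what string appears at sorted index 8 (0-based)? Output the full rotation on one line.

All 11 rotations (rotation i = S[i:]+S[:i]):
  rot[0] = bAaABabaBb$
  rot[1] = AaABabaBb$b
  rot[2] = aABabaBb$bA
  rot[3] = ABabaBb$bAa
  rot[4] = BabaBb$bAaA
  rot[5] = abaBb$bAaAB
  rot[6] = baBb$bAaABa
  rot[7] = aBb$bAaABab
  rot[8] = Bb$bAaABaba
  rot[9] = b$bAaABabaB
  rot[10] = $bAaABabaBb
Sorted (with $ < everything):
  sorted[0] = $bAaABabaBb
  sorted[1] = ABabaBb$bAa
  sorted[2] = AaABabaBb$b
  sorted[3] = BabaBb$bAaA
  sorted[4] = Bb$bAaABaba
  sorted[5] = aABabaBb$bA
  sorted[6] = aBb$bAaABab
  sorted[7] = abaBb$bAaAB
  sorted[8] = b$bAaABabaB
  sorted[9] = bAaABabaBb$
  sorted[10] = baBb$bAaABa
sorted[8] = b$bAaABabaB

Answer: b$bAaABabaB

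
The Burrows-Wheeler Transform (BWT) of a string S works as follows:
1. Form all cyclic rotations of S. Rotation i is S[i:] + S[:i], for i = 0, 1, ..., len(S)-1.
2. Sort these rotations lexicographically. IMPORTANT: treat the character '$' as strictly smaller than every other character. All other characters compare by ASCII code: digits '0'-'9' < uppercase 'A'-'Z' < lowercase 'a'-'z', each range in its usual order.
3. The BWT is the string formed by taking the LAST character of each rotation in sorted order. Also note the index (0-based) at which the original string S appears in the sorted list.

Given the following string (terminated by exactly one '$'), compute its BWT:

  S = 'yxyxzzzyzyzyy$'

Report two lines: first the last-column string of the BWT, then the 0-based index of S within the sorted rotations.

All 14 rotations (rotation i = S[i:]+S[:i]):
  rot[0] = yxyxzzzyzyzyy$
  rot[1] = xyxzzzyzyzyy$y
  rot[2] = yxzzzyzyzyy$yx
  rot[3] = xzzzyzyzyy$yxy
  rot[4] = zzzyzyzyy$yxyx
  rot[5] = zzyzyzyy$yxyxz
  rot[6] = zyzyzyy$yxyxzz
  rot[7] = yzyzyy$yxyxzzz
  rot[8] = zyzyy$yxyxzzzy
  rot[9] = yzyy$yxyxzzzyz
  rot[10] = zyy$yxyxzzzyzy
  rot[11] = yy$yxyxzzzyzyz
  rot[12] = y$yxyxzzzyzyzy
  rot[13] = $yxyxzzzyzyzyy
Sorted (with $ < everything):
  sorted[0] = $yxyxzzzyzyzyy  (last char: 'y')
  sorted[1] = xyxzzzyzyzyy$y  (last char: 'y')
  sorted[2] = xzzzyzyzyy$yxy  (last char: 'y')
  sorted[3] = y$yxyxzzzyzyzy  (last char: 'y')
  sorted[4] = yxyxzzzyzyzyy$  (last char: '$')
  sorted[5] = yxzzzyzyzyy$yx  (last char: 'x')
  sorted[6] = yy$yxyxzzzyzyz  (last char: 'z')
  sorted[7] = yzyy$yxyxzzzyz  (last char: 'z')
  sorted[8] = yzyzyy$yxyxzzz  (last char: 'z')
  sorted[9] = zyy$yxyxzzzyzy  (last char: 'y')
  sorted[10] = zyzyy$yxyxzzzy  (last char: 'y')
  sorted[11] = zyzyzyy$yxyxzz  (last char: 'z')
  sorted[12] = zzyzyzyy$yxyxz  (last char: 'z')
  sorted[13] = zzzyzyzyy$yxyx  (last char: 'x')
Last column: yyyy$xzzzyyzzx
Original string S is at sorted index 4

Answer: yyyy$xzzzyyzzx
4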